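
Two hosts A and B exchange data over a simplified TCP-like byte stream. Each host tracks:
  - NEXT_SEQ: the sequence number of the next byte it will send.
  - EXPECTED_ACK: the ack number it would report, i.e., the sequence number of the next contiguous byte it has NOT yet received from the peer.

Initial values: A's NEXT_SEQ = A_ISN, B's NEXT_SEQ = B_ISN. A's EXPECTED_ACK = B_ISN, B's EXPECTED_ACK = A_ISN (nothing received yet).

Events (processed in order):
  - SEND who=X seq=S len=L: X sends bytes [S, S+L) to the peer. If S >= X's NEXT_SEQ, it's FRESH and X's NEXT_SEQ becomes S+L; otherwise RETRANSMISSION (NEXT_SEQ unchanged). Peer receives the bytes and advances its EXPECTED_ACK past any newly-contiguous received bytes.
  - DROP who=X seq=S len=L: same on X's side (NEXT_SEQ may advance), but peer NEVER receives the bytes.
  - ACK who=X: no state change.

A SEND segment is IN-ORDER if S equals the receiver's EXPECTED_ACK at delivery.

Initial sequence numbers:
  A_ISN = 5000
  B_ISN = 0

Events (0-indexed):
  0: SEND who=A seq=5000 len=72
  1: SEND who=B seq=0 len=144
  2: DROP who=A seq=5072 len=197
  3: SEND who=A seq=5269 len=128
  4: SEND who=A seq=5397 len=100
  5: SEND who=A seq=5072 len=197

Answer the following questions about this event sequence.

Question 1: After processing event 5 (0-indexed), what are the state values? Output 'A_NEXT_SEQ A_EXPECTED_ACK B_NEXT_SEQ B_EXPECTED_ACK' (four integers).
After event 0: A_seq=5072 A_ack=0 B_seq=0 B_ack=5072
After event 1: A_seq=5072 A_ack=144 B_seq=144 B_ack=5072
After event 2: A_seq=5269 A_ack=144 B_seq=144 B_ack=5072
After event 3: A_seq=5397 A_ack=144 B_seq=144 B_ack=5072
After event 4: A_seq=5497 A_ack=144 B_seq=144 B_ack=5072
After event 5: A_seq=5497 A_ack=144 B_seq=144 B_ack=5497

5497 144 144 5497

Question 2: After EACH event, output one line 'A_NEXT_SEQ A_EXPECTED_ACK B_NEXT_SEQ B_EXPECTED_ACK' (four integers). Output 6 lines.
5072 0 0 5072
5072 144 144 5072
5269 144 144 5072
5397 144 144 5072
5497 144 144 5072
5497 144 144 5497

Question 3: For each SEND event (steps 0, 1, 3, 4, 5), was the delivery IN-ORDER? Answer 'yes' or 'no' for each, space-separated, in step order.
Answer: yes yes no no yes

Derivation:
Step 0: SEND seq=5000 -> in-order
Step 1: SEND seq=0 -> in-order
Step 3: SEND seq=5269 -> out-of-order
Step 4: SEND seq=5397 -> out-of-order
Step 5: SEND seq=5072 -> in-order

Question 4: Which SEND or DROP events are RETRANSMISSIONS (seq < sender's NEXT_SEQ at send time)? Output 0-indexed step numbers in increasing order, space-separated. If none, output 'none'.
Answer: 5

Derivation:
Step 0: SEND seq=5000 -> fresh
Step 1: SEND seq=0 -> fresh
Step 2: DROP seq=5072 -> fresh
Step 3: SEND seq=5269 -> fresh
Step 4: SEND seq=5397 -> fresh
Step 5: SEND seq=5072 -> retransmit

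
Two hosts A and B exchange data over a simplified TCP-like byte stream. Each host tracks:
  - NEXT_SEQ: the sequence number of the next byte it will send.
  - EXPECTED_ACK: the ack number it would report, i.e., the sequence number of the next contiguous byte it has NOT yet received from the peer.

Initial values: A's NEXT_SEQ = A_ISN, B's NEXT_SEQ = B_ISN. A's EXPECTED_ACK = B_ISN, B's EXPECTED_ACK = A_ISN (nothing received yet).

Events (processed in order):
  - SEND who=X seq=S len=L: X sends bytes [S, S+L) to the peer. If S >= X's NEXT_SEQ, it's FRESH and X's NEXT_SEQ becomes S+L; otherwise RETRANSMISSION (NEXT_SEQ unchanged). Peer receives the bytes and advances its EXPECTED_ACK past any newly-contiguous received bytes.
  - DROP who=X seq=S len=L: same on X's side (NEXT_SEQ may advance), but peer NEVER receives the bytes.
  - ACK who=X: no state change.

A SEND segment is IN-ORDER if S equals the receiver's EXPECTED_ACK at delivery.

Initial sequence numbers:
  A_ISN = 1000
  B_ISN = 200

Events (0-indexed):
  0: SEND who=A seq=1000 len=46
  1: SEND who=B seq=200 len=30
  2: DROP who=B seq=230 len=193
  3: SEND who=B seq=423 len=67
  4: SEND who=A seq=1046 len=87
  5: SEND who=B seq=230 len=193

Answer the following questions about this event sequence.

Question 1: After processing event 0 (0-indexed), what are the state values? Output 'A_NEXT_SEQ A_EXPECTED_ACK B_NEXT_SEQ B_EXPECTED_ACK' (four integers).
After event 0: A_seq=1046 A_ack=200 B_seq=200 B_ack=1046

1046 200 200 1046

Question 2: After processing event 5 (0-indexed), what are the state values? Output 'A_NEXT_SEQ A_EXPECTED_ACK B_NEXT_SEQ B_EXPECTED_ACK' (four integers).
After event 0: A_seq=1046 A_ack=200 B_seq=200 B_ack=1046
After event 1: A_seq=1046 A_ack=230 B_seq=230 B_ack=1046
After event 2: A_seq=1046 A_ack=230 B_seq=423 B_ack=1046
After event 3: A_seq=1046 A_ack=230 B_seq=490 B_ack=1046
After event 4: A_seq=1133 A_ack=230 B_seq=490 B_ack=1133
After event 5: A_seq=1133 A_ack=490 B_seq=490 B_ack=1133

1133 490 490 1133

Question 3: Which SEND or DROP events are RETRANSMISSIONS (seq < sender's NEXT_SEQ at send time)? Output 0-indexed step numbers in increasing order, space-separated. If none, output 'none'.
Step 0: SEND seq=1000 -> fresh
Step 1: SEND seq=200 -> fresh
Step 2: DROP seq=230 -> fresh
Step 3: SEND seq=423 -> fresh
Step 4: SEND seq=1046 -> fresh
Step 5: SEND seq=230 -> retransmit

Answer: 5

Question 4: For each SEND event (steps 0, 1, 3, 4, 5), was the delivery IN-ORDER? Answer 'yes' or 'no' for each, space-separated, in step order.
Step 0: SEND seq=1000 -> in-order
Step 1: SEND seq=200 -> in-order
Step 3: SEND seq=423 -> out-of-order
Step 4: SEND seq=1046 -> in-order
Step 5: SEND seq=230 -> in-order

Answer: yes yes no yes yes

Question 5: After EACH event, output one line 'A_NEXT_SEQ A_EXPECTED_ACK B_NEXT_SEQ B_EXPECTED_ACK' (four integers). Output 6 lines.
1046 200 200 1046
1046 230 230 1046
1046 230 423 1046
1046 230 490 1046
1133 230 490 1133
1133 490 490 1133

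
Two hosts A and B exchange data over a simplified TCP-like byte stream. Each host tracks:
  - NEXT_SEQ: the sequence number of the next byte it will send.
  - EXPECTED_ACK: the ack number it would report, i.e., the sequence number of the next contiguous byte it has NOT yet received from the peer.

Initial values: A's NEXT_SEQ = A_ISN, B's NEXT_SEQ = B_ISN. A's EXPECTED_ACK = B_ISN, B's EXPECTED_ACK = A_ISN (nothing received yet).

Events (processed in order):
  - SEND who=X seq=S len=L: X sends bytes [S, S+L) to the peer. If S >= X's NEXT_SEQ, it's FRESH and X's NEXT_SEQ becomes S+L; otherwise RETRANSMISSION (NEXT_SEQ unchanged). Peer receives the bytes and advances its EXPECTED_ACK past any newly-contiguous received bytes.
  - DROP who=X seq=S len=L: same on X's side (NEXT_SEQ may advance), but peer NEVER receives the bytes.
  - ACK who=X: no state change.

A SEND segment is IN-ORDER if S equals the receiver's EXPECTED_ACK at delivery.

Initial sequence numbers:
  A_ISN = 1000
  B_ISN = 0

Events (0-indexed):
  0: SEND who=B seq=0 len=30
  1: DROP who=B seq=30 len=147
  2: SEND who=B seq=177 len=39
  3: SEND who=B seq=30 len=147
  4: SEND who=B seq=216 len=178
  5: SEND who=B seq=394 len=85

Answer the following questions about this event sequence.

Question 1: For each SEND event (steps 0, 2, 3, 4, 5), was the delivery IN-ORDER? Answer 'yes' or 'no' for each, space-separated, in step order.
Answer: yes no yes yes yes

Derivation:
Step 0: SEND seq=0 -> in-order
Step 2: SEND seq=177 -> out-of-order
Step 3: SEND seq=30 -> in-order
Step 4: SEND seq=216 -> in-order
Step 5: SEND seq=394 -> in-order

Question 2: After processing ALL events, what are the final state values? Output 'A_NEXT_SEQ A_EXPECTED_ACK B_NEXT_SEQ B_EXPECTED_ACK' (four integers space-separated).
After event 0: A_seq=1000 A_ack=30 B_seq=30 B_ack=1000
After event 1: A_seq=1000 A_ack=30 B_seq=177 B_ack=1000
After event 2: A_seq=1000 A_ack=30 B_seq=216 B_ack=1000
After event 3: A_seq=1000 A_ack=216 B_seq=216 B_ack=1000
After event 4: A_seq=1000 A_ack=394 B_seq=394 B_ack=1000
After event 5: A_seq=1000 A_ack=479 B_seq=479 B_ack=1000

Answer: 1000 479 479 1000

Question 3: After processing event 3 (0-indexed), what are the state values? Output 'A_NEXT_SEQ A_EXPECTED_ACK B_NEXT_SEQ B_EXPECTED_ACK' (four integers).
After event 0: A_seq=1000 A_ack=30 B_seq=30 B_ack=1000
After event 1: A_seq=1000 A_ack=30 B_seq=177 B_ack=1000
After event 2: A_seq=1000 A_ack=30 B_seq=216 B_ack=1000
After event 3: A_seq=1000 A_ack=216 B_seq=216 B_ack=1000

1000 216 216 1000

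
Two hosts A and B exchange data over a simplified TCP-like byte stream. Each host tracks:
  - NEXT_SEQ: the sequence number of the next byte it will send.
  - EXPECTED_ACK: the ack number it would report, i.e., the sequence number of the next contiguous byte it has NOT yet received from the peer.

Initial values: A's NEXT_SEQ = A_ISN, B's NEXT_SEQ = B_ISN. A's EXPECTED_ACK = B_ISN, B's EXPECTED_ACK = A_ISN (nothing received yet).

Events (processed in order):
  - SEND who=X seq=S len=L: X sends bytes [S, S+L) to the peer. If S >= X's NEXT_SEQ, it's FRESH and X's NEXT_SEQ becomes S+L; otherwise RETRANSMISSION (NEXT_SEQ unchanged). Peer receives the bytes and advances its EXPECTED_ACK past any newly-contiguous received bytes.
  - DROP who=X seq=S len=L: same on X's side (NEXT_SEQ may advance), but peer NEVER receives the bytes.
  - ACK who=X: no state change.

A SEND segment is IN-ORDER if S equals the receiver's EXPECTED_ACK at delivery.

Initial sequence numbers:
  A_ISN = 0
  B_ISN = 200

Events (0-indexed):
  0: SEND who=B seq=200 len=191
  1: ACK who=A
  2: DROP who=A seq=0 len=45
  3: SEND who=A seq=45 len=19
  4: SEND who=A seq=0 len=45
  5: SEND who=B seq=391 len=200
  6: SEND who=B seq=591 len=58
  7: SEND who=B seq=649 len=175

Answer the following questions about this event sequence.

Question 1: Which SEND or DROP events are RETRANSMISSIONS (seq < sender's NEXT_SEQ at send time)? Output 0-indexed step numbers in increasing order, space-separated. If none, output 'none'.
Answer: 4

Derivation:
Step 0: SEND seq=200 -> fresh
Step 2: DROP seq=0 -> fresh
Step 3: SEND seq=45 -> fresh
Step 4: SEND seq=0 -> retransmit
Step 5: SEND seq=391 -> fresh
Step 6: SEND seq=591 -> fresh
Step 7: SEND seq=649 -> fresh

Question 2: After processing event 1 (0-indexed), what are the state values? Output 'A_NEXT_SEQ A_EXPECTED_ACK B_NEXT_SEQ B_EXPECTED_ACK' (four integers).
After event 0: A_seq=0 A_ack=391 B_seq=391 B_ack=0
After event 1: A_seq=0 A_ack=391 B_seq=391 B_ack=0

0 391 391 0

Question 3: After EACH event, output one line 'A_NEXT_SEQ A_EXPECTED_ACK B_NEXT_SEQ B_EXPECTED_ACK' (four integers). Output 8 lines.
0 391 391 0
0 391 391 0
45 391 391 0
64 391 391 0
64 391 391 64
64 591 591 64
64 649 649 64
64 824 824 64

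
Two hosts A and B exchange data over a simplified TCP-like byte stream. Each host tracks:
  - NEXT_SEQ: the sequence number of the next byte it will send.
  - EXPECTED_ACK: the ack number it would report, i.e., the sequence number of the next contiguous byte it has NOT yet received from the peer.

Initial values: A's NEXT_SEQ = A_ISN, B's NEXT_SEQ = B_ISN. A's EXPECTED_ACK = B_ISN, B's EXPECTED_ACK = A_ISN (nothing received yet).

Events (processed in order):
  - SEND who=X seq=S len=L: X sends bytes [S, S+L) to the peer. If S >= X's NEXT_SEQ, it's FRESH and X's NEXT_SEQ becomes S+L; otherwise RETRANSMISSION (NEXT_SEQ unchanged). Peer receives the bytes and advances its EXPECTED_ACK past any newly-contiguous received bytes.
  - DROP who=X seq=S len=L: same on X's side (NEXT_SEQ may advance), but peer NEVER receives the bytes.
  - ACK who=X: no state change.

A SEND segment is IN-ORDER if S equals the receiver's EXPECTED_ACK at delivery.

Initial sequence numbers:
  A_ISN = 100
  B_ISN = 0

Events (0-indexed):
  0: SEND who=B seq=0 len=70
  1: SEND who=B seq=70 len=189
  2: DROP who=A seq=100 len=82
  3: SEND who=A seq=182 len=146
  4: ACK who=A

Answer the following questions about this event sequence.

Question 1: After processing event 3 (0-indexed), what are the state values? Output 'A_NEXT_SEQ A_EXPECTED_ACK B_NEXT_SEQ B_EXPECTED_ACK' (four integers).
After event 0: A_seq=100 A_ack=70 B_seq=70 B_ack=100
After event 1: A_seq=100 A_ack=259 B_seq=259 B_ack=100
After event 2: A_seq=182 A_ack=259 B_seq=259 B_ack=100
After event 3: A_seq=328 A_ack=259 B_seq=259 B_ack=100

328 259 259 100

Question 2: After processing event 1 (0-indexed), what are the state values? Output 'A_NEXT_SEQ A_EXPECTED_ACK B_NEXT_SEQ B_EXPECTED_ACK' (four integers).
After event 0: A_seq=100 A_ack=70 B_seq=70 B_ack=100
After event 1: A_seq=100 A_ack=259 B_seq=259 B_ack=100

100 259 259 100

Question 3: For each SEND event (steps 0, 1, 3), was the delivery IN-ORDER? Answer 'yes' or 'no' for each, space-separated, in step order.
Answer: yes yes no

Derivation:
Step 0: SEND seq=0 -> in-order
Step 1: SEND seq=70 -> in-order
Step 3: SEND seq=182 -> out-of-order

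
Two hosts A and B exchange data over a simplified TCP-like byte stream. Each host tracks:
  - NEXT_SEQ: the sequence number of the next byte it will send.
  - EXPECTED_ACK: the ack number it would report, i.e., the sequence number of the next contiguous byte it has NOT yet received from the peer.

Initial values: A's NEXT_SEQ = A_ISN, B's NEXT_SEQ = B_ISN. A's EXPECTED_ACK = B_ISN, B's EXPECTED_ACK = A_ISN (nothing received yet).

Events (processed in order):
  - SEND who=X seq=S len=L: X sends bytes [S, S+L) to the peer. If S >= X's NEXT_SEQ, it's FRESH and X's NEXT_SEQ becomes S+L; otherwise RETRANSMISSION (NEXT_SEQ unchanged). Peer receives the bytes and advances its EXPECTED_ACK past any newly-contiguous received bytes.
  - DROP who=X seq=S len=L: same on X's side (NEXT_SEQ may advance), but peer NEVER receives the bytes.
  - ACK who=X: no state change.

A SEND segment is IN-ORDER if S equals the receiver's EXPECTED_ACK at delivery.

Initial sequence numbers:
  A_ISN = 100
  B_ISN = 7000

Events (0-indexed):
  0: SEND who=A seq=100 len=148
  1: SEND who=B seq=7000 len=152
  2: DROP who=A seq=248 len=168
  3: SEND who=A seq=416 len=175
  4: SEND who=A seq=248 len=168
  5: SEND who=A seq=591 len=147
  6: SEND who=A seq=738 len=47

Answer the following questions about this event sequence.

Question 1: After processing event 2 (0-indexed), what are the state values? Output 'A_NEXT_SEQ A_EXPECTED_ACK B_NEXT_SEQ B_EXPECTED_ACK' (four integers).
After event 0: A_seq=248 A_ack=7000 B_seq=7000 B_ack=248
After event 1: A_seq=248 A_ack=7152 B_seq=7152 B_ack=248
After event 2: A_seq=416 A_ack=7152 B_seq=7152 B_ack=248

416 7152 7152 248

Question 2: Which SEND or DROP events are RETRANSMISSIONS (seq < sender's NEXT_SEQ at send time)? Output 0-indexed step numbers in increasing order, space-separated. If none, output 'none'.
Step 0: SEND seq=100 -> fresh
Step 1: SEND seq=7000 -> fresh
Step 2: DROP seq=248 -> fresh
Step 3: SEND seq=416 -> fresh
Step 4: SEND seq=248 -> retransmit
Step 5: SEND seq=591 -> fresh
Step 6: SEND seq=738 -> fresh

Answer: 4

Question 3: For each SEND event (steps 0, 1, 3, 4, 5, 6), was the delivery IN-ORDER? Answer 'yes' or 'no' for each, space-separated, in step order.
Answer: yes yes no yes yes yes

Derivation:
Step 0: SEND seq=100 -> in-order
Step 1: SEND seq=7000 -> in-order
Step 3: SEND seq=416 -> out-of-order
Step 4: SEND seq=248 -> in-order
Step 5: SEND seq=591 -> in-order
Step 6: SEND seq=738 -> in-order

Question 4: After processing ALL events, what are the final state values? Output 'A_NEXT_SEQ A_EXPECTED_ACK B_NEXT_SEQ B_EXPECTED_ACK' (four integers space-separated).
After event 0: A_seq=248 A_ack=7000 B_seq=7000 B_ack=248
After event 1: A_seq=248 A_ack=7152 B_seq=7152 B_ack=248
After event 2: A_seq=416 A_ack=7152 B_seq=7152 B_ack=248
After event 3: A_seq=591 A_ack=7152 B_seq=7152 B_ack=248
After event 4: A_seq=591 A_ack=7152 B_seq=7152 B_ack=591
After event 5: A_seq=738 A_ack=7152 B_seq=7152 B_ack=738
After event 6: A_seq=785 A_ack=7152 B_seq=7152 B_ack=785

Answer: 785 7152 7152 785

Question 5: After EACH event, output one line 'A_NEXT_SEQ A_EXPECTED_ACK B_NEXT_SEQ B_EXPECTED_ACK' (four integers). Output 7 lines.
248 7000 7000 248
248 7152 7152 248
416 7152 7152 248
591 7152 7152 248
591 7152 7152 591
738 7152 7152 738
785 7152 7152 785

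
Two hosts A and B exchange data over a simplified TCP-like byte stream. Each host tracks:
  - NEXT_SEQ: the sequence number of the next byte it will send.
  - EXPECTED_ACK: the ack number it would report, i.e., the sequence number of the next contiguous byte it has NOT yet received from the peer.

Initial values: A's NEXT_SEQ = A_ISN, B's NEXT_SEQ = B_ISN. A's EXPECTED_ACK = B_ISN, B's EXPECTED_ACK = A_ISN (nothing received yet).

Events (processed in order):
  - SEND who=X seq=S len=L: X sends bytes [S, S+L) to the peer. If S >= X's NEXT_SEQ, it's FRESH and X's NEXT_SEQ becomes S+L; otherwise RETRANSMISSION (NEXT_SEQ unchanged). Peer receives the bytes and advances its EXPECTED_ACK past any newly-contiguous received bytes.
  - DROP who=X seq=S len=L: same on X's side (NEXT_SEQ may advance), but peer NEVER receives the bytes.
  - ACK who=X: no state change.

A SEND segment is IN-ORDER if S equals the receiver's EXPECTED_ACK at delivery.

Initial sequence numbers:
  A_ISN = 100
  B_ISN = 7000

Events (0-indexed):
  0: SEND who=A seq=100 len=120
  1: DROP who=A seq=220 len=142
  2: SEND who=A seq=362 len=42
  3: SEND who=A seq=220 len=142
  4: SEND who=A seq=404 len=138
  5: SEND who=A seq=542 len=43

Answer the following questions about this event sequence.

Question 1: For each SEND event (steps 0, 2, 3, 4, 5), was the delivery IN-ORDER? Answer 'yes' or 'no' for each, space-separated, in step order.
Step 0: SEND seq=100 -> in-order
Step 2: SEND seq=362 -> out-of-order
Step 3: SEND seq=220 -> in-order
Step 4: SEND seq=404 -> in-order
Step 5: SEND seq=542 -> in-order

Answer: yes no yes yes yes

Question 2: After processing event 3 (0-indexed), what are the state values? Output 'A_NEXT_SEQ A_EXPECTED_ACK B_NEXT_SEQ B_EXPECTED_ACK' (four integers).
After event 0: A_seq=220 A_ack=7000 B_seq=7000 B_ack=220
After event 1: A_seq=362 A_ack=7000 B_seq=7000 B_ack=220
After event 2: A_seq=404 A_ack=7000 B_seq=7000 B_ack=220
After event 3: A_seq=404 A_ack=7000 B_seq=7000 B_ack=404

404 7000 7000 404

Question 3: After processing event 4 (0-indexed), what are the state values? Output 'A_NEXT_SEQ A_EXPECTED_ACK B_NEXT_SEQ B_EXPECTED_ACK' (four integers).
After event 0: A_seq=220 A_ack=7000 B_seq=7000 B_ack=220
After event 1: A_seq=362 A_ack=7000 B_seq=7000 B_ack=220
After event 2: A_seq=404 A_ack=7000 B_seq=7000 B_ack=220
After event 3: A_seq=404 A_ack=7000 B_seq=7000 B_ack=404
After event 4: A_seq=542 A_ack=7000 B_seq=7000 B_ack=542

542 7000 7000 542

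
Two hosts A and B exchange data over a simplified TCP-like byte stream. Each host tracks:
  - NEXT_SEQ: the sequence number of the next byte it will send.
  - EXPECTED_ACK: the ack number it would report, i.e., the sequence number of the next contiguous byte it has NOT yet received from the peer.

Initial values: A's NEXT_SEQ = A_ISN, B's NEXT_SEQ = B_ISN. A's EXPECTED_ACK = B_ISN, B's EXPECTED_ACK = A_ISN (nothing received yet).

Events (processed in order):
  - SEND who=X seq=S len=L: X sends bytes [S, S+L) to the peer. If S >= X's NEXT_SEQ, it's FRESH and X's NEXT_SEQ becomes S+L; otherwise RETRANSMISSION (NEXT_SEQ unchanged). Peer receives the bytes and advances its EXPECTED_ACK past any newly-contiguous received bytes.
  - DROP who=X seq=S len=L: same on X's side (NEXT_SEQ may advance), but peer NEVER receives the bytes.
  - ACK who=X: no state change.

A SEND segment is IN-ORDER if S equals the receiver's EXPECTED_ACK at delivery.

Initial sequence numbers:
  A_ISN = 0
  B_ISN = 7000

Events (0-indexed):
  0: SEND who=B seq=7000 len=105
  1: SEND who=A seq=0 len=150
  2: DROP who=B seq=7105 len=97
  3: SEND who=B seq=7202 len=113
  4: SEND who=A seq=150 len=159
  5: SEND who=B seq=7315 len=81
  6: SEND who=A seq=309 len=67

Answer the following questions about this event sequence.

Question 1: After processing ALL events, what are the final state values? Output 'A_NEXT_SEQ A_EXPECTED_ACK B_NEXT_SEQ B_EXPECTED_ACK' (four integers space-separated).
After event 0: A_seq=0 A_ack=7105 B_seq=7105 B_ack=0
After event 1: A_seq=150 A_ack=7105 B_seq=7105 B_ack=150
After event 2: A_seq=150 A_ack=7105 B_seq=7202 B_ack=150
After event 3: A_seq=150 A_ack=7105 B_seq=7315 B_ack=150
After event 4: A_seq=309 A_ack=7105 B_seq=7315 B_ack=309
After event 5: A_seq=309 A_ack=7105 B_seq=7396 B_ack=309
After event 6: A_seq=376 A_ack=7105 B_seq=7396 B_ack=376

Answer: 376 7105 7396 376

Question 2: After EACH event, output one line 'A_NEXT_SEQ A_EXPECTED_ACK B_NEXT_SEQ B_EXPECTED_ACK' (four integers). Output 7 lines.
0 7105 7105 0
150 7105 7105 150
150 7105 7202 150
150 7105 7315 150
309 7105 7315 309
309 7105 7396 309
376 7105 7396 376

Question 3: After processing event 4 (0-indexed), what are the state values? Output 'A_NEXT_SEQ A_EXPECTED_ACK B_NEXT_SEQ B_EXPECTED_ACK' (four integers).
After event 0: A_seq=0 A_ack=7105 B_seq=7105 B_ack=0
After event 1: A_seq=150 A_ack=7105 B_seq=7105 B_ack=150
After event 2: A_seq=150 A_ack=7105 B_seq=7202 B_ack=150
After event 3: A_seq=150 A_ack=7105 B_seq=7315 B_ack=150
After event 4: A_seq=309 A_ack=7105 B_seq=7315 B_ack=309

309 7105 7315 309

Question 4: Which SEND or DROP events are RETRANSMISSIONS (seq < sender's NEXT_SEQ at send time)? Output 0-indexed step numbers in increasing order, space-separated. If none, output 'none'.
Step 0: SEND seq=7000 -> fresh
Step 1: SEND seq=0 -> fresh
Step 2: DROP seq=7105 -> fresh
Step 3: SEND seq=7202 -> fresh
Step 4: SEND seq=150 -> fresh
Step 5: SEND seq=7315 -> fresh
Step 6: SEND seq=309 -> fresh

Answer: none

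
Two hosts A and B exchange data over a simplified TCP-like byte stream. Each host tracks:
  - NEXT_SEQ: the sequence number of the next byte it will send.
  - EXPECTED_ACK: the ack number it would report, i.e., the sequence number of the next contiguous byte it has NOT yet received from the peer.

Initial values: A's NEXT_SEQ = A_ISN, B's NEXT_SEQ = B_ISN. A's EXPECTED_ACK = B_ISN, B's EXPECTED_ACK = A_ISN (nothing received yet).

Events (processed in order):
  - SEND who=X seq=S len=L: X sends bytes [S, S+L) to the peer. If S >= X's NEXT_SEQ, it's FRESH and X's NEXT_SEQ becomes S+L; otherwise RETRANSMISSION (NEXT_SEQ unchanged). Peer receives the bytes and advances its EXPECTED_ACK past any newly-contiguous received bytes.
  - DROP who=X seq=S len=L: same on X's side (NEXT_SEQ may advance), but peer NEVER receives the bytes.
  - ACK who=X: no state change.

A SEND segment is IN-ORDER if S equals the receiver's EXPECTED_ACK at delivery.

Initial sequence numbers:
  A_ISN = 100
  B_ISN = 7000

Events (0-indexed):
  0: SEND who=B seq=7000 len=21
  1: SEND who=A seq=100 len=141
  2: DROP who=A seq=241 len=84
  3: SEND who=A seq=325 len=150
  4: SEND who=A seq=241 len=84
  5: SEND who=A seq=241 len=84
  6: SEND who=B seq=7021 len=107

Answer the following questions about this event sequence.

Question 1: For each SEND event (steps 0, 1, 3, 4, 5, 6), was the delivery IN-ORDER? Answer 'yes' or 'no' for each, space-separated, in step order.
Answer: yes yes no yes no yes

Derivation:
Step 0: SEND seq=7000 -> in-order
Step 1: SEND seq=100 -> in-order
Step 3: SEND seq=325 -> out-of-order
Step 4: SEND seq=241 -> in-order
Step 5: SEND seq=241 -> out-of-order
Step 6: SEND seq=7021 -> in-order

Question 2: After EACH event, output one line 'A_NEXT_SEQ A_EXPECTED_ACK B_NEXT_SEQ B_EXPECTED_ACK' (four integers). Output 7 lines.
100 7021 7021 100
241 7021 7021 241
325 7021 7021 241
475 7021 7021 241
475 7021 7021 475
475 7021 7021 475
475 7128 7128 475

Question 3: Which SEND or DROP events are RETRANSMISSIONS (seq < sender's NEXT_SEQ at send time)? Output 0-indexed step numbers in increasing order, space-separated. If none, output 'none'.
Step 0: SEND seq=7000 -> fresh
Step 1: SEND seq=100 -> fresh
Step 2: DROP seq=241 -> fresh
Step 3: SEND seq=325 -> fresh
Step 4: SEND seq=241 -> retransmit
Step 5: SEND seq=241 -> retransmit
Step 6: SEND seq=7021 -> fresh

Answer: 4 5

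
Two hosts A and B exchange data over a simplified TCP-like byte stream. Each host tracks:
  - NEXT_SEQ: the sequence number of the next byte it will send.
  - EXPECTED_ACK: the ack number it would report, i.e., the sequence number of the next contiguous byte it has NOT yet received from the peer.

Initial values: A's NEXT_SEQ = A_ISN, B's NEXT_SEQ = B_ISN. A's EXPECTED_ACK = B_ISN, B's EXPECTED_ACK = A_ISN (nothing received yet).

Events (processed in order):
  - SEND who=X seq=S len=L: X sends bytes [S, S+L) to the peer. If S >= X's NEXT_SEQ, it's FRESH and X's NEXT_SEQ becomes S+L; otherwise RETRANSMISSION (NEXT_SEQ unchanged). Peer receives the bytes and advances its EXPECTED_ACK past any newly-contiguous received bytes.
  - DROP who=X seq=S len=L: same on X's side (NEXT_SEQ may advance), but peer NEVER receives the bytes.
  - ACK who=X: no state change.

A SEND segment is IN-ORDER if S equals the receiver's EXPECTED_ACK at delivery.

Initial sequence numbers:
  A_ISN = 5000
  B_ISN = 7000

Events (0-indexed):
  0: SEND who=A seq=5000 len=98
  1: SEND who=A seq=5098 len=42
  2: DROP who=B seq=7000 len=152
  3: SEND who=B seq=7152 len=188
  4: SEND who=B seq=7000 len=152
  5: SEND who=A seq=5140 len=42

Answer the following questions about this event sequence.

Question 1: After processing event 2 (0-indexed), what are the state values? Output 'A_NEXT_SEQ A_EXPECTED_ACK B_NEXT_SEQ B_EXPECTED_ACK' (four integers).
After event 0: A_seq=5098 A_ack=7000 B_seq=7000 B_ack=5098
After event 1: A_seq=5140 A_ack=7000 B_seq=7000 B_ack=5140
After event 2: A_seq=5140 A_ack=7000 B_seq=7152 B_ack=5140

5140 7000 7152 5140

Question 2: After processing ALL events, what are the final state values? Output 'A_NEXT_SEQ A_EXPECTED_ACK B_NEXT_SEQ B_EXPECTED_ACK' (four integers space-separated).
After event 0: A_seq=5098 A_ack=7000 B_seq=7000 B_ack=5098
After event 1: A_seq=5140 A_ack=7000 B_seq=7000 B_ack=5140
After event 2: A_seq=5140 A_ack=7000 B_seq=7152 B_ack=5140
After event 3: A_seq=5140 A_ack=7000 B_seq=7340 B_ack=5140
After event 4: A_seq=5140 A_ack=7340 B_seq=7340 B_ack=5140
After event 5: A_seq=5182 A_ack=7340 B_seq=7340 B_ack=5182

Answer: 5182 7340 7340 5182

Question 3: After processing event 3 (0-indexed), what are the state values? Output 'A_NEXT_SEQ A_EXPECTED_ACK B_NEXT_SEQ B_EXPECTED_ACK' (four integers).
After event 0: A_seq=5098 A_ack=7000 B_seq=7000 B_ack=5098
After event 1: A_seq=5140 A_ack=7000 B_seq=7000 B_ack=5140
After event 2: A_seq=5140 A_ack=7000 B_seq=7152 B_ack=5140
After event 3: A_seq=5140 A_ack=7000 B_seq=7340 B_ack=5140

5140 7000 7340 5140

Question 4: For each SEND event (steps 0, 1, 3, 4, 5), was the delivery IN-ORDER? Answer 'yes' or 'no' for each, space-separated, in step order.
Answer: yes yes no yes yes

Derivation:
Step 0: SEND seq=5000 -> in-order
Step 1: SEND seq=5098 -> in-order
Step 3: SEND seq=7152 -> out-of-order
Step 4: SEND seq=7000 -> in-order
Step 5: SEND seq=5140 -> in-order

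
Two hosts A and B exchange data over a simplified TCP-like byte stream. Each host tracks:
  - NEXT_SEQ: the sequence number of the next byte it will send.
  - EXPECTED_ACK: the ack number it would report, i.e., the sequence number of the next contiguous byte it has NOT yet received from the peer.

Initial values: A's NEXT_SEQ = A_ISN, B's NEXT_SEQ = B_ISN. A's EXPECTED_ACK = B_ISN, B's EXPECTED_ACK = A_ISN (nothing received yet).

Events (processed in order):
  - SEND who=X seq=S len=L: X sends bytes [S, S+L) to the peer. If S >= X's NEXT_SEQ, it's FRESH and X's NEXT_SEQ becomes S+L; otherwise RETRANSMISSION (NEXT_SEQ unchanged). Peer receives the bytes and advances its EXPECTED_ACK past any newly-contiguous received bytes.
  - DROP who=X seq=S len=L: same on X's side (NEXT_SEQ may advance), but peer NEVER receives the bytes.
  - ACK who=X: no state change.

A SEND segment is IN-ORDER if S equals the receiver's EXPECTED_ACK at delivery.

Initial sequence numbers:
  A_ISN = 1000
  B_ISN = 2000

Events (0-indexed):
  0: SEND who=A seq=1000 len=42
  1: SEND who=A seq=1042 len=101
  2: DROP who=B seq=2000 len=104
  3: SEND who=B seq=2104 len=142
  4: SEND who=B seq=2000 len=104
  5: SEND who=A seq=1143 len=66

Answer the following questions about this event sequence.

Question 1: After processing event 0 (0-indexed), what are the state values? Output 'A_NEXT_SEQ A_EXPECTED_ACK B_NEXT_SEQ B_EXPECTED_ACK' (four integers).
After event 0: A_seq=1042 A_ack=2000 B_seq=2000 B_ack=1042

1042 2000 2000 1042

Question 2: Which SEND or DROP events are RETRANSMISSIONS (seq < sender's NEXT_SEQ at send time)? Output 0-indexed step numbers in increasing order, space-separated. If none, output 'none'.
Step 0: SEND seq=1000 -> fresh
Step 1: SEND seq=1042 -> fresh
Step 2: DROP seq=2000 -> fresh
Step 3: SEND seq=2104 -> fresh
Step 4: SEND seq=2000 -> retransmit
Step 5: SEND seq=1143 -> fresh

Answer: 4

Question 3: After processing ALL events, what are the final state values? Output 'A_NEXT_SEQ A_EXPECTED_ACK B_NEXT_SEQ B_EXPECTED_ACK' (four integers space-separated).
After event 0: A_seq=1042 A_ack=2000 B_seq=2000 B_ack=1042
After event 1: A_seq=1143 A_ack=2000 B_seq=2000 B_ack=1143
After event 2: A_seq=1143 A_ack=2000 B_seq=2104 B_ack=1143
After event 3: A_seq=1143 A_ack=2000 B_seq=2246 B_ack=1143
After event 4: A_seq=1143 A_ack=2246 B_seq=2246 B_ack=1143
After event 5: A_seq=1209 A_ack=2246 B_seq=2246 B_ack=1209

Answer: 1209 2246 2246 1209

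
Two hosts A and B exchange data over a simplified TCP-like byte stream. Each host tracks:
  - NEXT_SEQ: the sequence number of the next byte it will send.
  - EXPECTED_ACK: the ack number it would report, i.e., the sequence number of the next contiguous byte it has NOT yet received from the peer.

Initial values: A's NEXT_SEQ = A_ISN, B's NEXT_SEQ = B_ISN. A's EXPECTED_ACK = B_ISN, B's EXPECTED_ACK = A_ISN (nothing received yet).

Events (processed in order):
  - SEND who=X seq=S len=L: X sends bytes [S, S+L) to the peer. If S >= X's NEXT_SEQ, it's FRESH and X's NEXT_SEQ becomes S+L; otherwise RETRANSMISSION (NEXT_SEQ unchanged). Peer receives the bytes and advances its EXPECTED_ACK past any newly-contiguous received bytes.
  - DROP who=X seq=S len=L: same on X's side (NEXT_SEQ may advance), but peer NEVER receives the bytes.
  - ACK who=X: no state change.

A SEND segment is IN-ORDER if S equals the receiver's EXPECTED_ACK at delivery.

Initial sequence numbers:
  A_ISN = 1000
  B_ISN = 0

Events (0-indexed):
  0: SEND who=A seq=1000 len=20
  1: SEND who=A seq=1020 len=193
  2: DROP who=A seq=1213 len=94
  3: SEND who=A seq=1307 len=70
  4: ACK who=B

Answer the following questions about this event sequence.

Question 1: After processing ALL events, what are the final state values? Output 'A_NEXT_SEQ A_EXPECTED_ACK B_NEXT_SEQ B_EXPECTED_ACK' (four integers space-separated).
After event 0: A_seq=1020 A_ack=0 B_seq=0 B_ack=1020
After event 1: A_seq=1213 A_ack=0 B_seq=0 B_ack=1213
After event 2: A_seq=1307 A_ack=0 B_seq=0 B_ack=1213
After event 3: A_seq=1377 A_ack=0 B_seq=0 B_ack=1213
After event 4: A_seq=1377 A_ack=0 B_seq=0 B_ack=1213

Answer: 1377 0 0 1213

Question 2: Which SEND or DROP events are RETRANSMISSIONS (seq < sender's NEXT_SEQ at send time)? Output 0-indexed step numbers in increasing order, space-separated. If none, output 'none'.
Answer: none

Derivation:
Step 0: SEND seq=1000 -> fresh
Step 1: SEND seq=1020 -> fresh
Step 2: DROP seq=1213 -> fresh
Step 3: SEND seq=1307 -> fresh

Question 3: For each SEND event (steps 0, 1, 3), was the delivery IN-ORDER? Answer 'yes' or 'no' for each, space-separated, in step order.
Step 0: SEND seq=1000 -> in-order
Step 1: SEND seq=1020 -> in-order
Step 3: SEND seq=1307 -> out-of-order

Answer: yes yes no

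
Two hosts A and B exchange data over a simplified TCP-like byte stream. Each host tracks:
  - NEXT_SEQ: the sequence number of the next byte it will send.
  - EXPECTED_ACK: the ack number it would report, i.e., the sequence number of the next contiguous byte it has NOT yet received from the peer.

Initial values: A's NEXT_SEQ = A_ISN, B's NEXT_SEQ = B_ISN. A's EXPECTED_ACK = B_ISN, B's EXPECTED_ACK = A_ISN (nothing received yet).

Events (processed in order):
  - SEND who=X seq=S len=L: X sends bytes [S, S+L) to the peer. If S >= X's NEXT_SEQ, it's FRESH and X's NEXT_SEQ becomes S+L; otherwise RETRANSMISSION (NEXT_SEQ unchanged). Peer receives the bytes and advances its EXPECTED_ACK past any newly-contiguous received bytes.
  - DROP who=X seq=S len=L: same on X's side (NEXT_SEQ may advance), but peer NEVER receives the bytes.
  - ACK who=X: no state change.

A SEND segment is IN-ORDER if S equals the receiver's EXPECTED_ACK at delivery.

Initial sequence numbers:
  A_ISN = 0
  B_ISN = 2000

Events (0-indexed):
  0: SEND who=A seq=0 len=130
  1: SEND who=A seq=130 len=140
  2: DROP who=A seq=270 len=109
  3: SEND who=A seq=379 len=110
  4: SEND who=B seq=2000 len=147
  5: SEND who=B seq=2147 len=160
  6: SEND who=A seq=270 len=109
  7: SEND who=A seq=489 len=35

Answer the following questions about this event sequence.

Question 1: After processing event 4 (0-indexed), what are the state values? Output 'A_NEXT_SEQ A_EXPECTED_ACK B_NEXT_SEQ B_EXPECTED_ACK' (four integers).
After event 0: A_seq=130 A_ack=2000 B_seq=2000 B_ack=130
After event 1: A_seq=270 A_ack=2000 B_seq=2000 B_ack=270
After event 2: A_seq=379 A_ack=2000 B_seq=2000 B_ack=270
After event 3: A_seq=489 A_ack=2000 B_seq=2000 B_ack=270
After event 4: A_seq=489 A_ack=2147 B_seq=2147 B_ack=270

489 2147 2147 270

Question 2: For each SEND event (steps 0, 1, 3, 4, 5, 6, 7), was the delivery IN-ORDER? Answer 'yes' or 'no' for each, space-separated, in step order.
Answer: yes yes no yes yes yes yes

Derivation:
Step 0: SEND seq=0 -> in-order
Step 1: SEND seq=130 -> in-order
Step 3: SEND seq=379 -> out-of-order
Step 4: SEND seq=2000 -> in-order
Step 5: SEND seq=2147 -> in-order
Step 6: SEND seq=270 -> in-order
Step 7: SEND seq=489 -> in-order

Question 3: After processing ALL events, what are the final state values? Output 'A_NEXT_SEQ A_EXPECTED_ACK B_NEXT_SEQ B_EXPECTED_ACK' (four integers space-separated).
After event 0: A_seq=130 A_ack=2000 B_seq=2000 B_ack=130
After event 1: A_seq=270 A_ack=2000 B_seq=2000 B_ack=270
After event 2: A_seq=379 A_ack=2000 B_seq=2000 B_ack=270
After event 3: A_seq=489 A_ack=2000 B_seq=2000 B_ack=270
After event 4: A_seq=489 A_ack=2147 B_seq=2147 B_ack=270
After event 5: A_seq=489 A_ack=2307 B_seq=2307 B_ack=270
After event 6: A_seq=489 A_ack=2307 B_seq=2307 B_ack=489
After event 7: A_seq=524 A_ack=2307 B_seq=2307 B_ack=524

Answer: 524 2307 2307 524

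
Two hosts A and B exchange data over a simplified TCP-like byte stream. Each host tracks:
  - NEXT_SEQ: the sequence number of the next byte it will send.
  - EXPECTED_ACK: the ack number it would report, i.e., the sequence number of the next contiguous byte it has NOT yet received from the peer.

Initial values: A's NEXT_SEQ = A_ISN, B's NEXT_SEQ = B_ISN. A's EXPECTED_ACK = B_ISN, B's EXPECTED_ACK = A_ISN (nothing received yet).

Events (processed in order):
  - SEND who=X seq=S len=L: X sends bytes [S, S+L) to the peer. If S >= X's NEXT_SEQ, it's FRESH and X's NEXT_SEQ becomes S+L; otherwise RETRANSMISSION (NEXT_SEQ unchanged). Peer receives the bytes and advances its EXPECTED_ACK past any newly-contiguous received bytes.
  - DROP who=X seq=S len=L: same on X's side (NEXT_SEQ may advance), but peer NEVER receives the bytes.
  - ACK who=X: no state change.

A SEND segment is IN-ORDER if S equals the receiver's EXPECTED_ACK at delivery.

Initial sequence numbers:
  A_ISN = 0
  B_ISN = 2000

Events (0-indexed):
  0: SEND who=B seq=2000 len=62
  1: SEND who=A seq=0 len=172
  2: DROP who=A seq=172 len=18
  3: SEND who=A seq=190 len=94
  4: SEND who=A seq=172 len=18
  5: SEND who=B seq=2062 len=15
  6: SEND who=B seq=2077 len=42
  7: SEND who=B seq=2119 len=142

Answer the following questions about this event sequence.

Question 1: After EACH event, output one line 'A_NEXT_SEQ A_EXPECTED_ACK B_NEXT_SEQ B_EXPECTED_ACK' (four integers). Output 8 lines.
0 2062 2062 0
172 2062 2062 172
190 2062 2062 172
284 2062 2062 172
284 2062 2062 284
284 2077 2077 284
284 2119 2119 284
284 2261 2261 284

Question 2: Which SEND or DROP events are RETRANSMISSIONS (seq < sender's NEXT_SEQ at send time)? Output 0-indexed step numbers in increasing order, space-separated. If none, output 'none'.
Step 0: SEND seq=2000 -> fresh
Step 1: SEND seq=0 -> fresh
Step 2: DROP seq=172 -> fresh
Step 3: SEND seq=190 -> fresh
Step 4: SEND seq=172 -> retransmit
Step 5: SEND seq=2062 -> fresh
Step 6: SEND seq=2077 -> fresh
Step 7: SEND seq=2119 -> fresh

Answer: 4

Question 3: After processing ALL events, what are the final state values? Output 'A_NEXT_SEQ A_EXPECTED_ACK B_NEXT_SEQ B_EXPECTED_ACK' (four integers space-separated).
Answer: 284 2261 2261 284

Derivation:
After event 0: A_seq=0 A_ack=2062 B_seq=2062 B_ack=0
After event 1: A_seq=172 A_ack=2062 B_seq=2062 B_ack=172
After event 2: A_seq=190 A_ack=2062 B_seq=2062 B_ack=172
After event 3: A_seq=284 A_ack=2062 B_seq=2062 B_ack=172
After event 4: A_seq=284 A_ack=2062 B_seq=2062 B_ack=284
After event 5: A_seq=284 A_ack=2077 B_seq=2077 B_ack=284
After event 6: A_seq=284 A_ack=2119 B_seq=2119 B_ack=284
After event 7: A_seq=284 A_ack=2261 B_seq=2261 B_ack=284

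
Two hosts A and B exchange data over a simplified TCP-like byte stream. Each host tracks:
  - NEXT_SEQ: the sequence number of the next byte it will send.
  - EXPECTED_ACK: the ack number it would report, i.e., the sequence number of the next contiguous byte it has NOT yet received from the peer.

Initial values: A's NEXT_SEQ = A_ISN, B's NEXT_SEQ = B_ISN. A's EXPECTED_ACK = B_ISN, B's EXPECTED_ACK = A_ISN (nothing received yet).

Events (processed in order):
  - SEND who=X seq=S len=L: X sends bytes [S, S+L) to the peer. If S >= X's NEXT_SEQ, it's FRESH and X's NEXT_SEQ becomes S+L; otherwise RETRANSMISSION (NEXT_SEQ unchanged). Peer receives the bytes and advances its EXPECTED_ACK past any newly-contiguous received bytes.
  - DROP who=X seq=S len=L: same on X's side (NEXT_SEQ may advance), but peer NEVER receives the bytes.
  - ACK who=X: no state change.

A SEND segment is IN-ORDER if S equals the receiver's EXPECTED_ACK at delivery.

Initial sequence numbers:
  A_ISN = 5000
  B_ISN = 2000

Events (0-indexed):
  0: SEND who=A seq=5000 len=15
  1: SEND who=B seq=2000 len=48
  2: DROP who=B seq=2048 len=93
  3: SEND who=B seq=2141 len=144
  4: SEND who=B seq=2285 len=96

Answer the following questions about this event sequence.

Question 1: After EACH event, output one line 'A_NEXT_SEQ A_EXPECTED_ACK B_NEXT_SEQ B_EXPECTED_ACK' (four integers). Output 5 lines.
5015 2000 2000 5015
5015 2048 2048 5015
5015 2048 2141 5015
5015 2048 2285 5015
5015 2048 2381 5015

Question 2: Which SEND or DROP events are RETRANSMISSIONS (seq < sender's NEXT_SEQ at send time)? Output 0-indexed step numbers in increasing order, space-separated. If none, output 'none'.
Answer: none

Derivation:
Step 0: SEND seq=5000 -> fresh
Step 1: SEND seq=2000 -> fresh
Step 2: DROP seq=2048 -> fresh
Step 3: SEND seq=2141 -> fresh
Step 4: SEND seq=2285 -> fresh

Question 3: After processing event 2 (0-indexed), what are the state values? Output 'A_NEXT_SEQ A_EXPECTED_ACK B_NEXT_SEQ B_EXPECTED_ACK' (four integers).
After event 0: A_seq=5015 A_ack=2000 B_seq=2000 B_ack=5015
After event 1: A_seq=5015 A_ack=2048 B_seq=2048 B_ack=5015
After event 2: A_seq=5015 A_ack=2048 B_seq=2141 B_ack=5015

5015 2048 2141 5015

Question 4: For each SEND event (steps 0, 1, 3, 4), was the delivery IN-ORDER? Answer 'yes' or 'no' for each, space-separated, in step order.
Step 0: SEND seq=5000 -> in-order
Step 1: SEND seq=2000 -> in-order
Step 3: SEND seq=2141 -> out-of-order
Step 4: SEND seq=2285 -> out-of-order

Answer: yes yes no no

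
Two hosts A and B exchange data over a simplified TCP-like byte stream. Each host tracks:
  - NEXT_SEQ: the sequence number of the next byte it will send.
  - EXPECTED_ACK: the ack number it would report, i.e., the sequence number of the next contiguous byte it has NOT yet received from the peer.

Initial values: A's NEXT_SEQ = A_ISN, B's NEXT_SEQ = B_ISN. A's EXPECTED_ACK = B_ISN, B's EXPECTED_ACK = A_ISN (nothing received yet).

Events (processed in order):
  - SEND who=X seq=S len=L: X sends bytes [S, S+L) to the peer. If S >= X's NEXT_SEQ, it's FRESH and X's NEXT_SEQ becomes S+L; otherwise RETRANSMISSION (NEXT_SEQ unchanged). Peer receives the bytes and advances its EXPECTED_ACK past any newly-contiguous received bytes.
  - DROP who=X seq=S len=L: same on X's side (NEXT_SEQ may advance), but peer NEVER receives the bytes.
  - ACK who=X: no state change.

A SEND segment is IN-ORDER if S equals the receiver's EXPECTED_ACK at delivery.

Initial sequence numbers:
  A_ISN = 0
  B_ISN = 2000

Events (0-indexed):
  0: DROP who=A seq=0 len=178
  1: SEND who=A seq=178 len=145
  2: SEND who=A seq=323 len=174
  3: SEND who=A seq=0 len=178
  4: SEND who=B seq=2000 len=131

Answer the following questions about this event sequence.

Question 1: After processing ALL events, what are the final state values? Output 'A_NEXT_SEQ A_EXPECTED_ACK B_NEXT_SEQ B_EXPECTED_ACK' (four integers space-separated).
After event 0: A_seq=178 A_ack=2000 B_seq=2000 B_ack=0
After event 1: A_seq=323 A_ack=2000 B_seq=2000 B_ack=0
After event 2: A_seq=497 A_ack=2000 B_seq=2000 B_ack=0
After event 3: A_seq=497 A_ack=2000 B_seq=2000 B_ack=497
After event 4: A_seq=497 A_ack=2131 B_seq=2131 B_ack=497

Answer: 497 2131 2131 497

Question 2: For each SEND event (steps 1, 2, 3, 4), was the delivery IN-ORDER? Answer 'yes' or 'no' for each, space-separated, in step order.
Step 1: SEND seq=178 -> out-of-order
Step 2: SEND seq=323 -> out-of-order
Step 3: SEND seq=0 -> in-order
Step 4: SEND seq=2000 -> in-order

Answer: no no yes yes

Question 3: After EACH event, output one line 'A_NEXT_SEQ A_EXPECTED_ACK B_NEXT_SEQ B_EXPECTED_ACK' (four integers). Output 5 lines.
178 2000 2000 0
323 2000 2000 0
497 2000 2000 0
497 2000 2000 497
497 2131 2131 497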